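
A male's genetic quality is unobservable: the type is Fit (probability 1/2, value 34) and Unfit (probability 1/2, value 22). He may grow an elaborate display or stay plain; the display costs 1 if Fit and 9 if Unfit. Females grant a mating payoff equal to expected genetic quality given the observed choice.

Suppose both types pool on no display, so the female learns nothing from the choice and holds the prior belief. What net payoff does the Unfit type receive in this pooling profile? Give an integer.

Pooled mating payoff = 1/2·34 + 1/2·22 = 28.
Unfit pays no cost for no display, so net payoff = 28.

28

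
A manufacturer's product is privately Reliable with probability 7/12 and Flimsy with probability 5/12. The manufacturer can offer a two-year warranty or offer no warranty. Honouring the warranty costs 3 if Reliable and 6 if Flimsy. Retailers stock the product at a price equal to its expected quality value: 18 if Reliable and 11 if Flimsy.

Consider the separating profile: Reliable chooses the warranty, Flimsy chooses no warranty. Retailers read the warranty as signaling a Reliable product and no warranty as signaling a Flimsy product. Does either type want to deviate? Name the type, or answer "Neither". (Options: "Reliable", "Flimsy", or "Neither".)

The warranty pays 18; no warranty pays 11.
Reliable: assigned the warranty, nets 18 − 3 = 15; deviating to no warranty nets 11.
Flimsy: assigned no warranty, nets 11; deviating to the warranty nets 18 − 6 = 12.
The Flimsy type gains 1 by deviating.

Flimsy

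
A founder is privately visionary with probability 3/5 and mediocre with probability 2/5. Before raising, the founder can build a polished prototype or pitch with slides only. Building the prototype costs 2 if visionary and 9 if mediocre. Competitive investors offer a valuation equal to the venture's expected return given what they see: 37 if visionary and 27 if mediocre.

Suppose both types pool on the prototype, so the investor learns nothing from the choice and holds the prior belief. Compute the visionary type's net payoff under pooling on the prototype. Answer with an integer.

31

Pooled valuation = 3/5·37 + 2/5·27 = 33.
visionary pays cost 2 for the prototype, so net payoff = 33 − 2 = 31.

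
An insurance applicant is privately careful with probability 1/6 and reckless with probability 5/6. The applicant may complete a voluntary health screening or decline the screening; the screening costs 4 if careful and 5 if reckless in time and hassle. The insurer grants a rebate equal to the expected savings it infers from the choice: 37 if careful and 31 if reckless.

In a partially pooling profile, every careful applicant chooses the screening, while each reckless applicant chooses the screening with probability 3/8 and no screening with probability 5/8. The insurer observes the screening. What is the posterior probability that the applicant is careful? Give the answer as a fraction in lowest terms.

8/23

P(the screening) = (1/6)·1 + (5/6)·(3/8) = 23/48.
By Bayes' rule, P(careful | the screening) = (1/6) / (23/48) = 8/23.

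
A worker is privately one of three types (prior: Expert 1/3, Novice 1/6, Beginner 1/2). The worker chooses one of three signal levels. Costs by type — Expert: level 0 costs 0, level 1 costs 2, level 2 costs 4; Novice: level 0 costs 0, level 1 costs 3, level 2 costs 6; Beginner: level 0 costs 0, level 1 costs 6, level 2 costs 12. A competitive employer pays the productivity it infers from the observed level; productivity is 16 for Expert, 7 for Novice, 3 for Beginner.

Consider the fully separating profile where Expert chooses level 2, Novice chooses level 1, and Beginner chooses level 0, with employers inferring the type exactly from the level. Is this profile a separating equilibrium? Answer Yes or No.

No

Separating wages: level 2 → 16, level 1 → 7, level 0 → 3.
Expert (assigned level 2): level 0: 3 − 0 = 3; level 1: 7 − 2 = 5; level 2: 16 − 4 = 12. Expert stays.
Novice (assigned level 1): level 0: 3 − 0 = 3; level 1: 7 − 3 = 4; level 2: 16 − 6 = 10. Novice prefers level 2.
Beginner (assigned level 0): level 0: 3 − 0 = 3; level 1: 7 − 6 = 1; level 2: 16 − 12 = 4. Beginner prefers level 2.
At least one type deviates; the separating profile fails.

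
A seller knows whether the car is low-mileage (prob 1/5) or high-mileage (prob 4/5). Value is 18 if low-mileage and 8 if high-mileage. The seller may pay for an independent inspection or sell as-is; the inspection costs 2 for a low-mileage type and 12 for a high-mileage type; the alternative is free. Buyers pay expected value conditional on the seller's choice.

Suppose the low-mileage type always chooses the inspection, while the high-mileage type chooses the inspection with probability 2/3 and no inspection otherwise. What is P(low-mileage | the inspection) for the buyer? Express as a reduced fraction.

3/11

P(the inspection) = (1/5)·1 + (4/5)·(2/3) = 11/15.
By Bayes' rule, P(low-mileage | the inspection) = (1/5) / (11/15) = 3/11.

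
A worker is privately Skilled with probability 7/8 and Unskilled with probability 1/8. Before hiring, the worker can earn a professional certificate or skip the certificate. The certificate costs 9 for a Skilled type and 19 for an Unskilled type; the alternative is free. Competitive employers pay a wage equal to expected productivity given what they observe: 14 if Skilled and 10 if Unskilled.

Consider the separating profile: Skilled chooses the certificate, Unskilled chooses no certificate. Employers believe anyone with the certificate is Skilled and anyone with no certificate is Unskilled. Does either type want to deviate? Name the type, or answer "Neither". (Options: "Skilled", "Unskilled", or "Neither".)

The certificate pays 14; no certificate pays 10.
Skilled: assigned the certificate, nets 14 − 9 = 5; deviating to no certificate nets 10.
Unskilled: assigned no certificate, nets 10; deviating to the certificate nets 14 − 19 = -5.
The Skilled type gains 5 by deviating.

Skilled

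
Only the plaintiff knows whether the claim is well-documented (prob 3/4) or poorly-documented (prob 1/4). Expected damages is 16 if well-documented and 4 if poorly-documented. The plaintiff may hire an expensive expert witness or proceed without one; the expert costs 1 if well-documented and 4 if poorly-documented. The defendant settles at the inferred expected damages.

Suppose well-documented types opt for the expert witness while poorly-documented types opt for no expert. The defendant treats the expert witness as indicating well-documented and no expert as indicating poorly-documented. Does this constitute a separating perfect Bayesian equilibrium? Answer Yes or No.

No

Under these beliefs, the expert witness earns settlement 16 and no expert earns settlement 4.
well-documented: the expert witness nets 16 − 1 = 15; no expert nets 4. well-documented prefers the expert witness.
poorly-documented: the expert witness nets 16 − 4 = 12; no expert nets 4. poorly-documented would deviate to the expert witness.
poorly-documented has a profitable deviation, so the profile is not an equilibrium.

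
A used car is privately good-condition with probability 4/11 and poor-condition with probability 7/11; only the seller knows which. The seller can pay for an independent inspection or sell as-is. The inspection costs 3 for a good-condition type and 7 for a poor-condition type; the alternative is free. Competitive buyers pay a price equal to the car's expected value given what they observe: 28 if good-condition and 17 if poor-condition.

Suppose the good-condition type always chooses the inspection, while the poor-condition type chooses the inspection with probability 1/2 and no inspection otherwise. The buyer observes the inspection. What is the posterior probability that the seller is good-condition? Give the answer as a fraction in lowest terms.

P(the inspection) = (4/11)·1 + (7/11)·(1/2) = 15/22.
By Bayes' rule, P(good-condition | the inspection) = (4/11) / (15/22) = 8/15.

8/15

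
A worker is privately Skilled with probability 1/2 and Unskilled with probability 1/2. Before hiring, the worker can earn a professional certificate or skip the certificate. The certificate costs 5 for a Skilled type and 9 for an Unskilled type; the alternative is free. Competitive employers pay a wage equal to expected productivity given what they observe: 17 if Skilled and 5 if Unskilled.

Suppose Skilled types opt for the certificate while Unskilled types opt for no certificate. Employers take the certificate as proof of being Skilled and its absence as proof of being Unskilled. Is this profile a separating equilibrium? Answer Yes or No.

No

Under these beliefs, the certificate earns wage 17 and no certificate earns wage 5.
Skilled: the certificate nets 17 − 5 = 12; no certificate nets 5. Skilled prefers the certificate.
Unskilled: the certificate nets 17 − 9 = 8; no certificate nets 5. Unskilled would deviate to the certificate.
Unskilled has a profitable deviation, so the profile is not an equilibrium.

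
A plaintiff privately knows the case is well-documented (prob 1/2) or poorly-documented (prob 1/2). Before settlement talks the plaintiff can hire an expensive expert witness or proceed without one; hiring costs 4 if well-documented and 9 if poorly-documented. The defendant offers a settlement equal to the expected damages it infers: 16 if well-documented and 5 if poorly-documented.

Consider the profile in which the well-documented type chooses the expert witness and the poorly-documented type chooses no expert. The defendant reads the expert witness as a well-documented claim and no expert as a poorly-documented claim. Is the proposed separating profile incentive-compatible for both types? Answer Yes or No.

No

Under these beliefs, the expert witness earns settlement 16 and no expert earns settlement 5.
well-documented: the expert witness nets 16 − 4 = 12; no expert nets 5. well-documented prefers the expert witness.
poorly-documented: the expert witness nets 16 − 9 = 7; no expert nets 5. poorly-documented would deviate to the expert witness.
poorly-documented has a profitable deviation, so the profile is not an equilibrium.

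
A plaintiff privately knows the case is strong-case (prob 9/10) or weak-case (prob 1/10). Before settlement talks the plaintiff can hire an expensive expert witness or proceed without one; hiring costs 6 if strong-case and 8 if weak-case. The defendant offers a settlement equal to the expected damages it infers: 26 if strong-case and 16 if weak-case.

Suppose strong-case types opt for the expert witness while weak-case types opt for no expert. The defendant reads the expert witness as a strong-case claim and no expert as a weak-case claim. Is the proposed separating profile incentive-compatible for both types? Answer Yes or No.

No

Under these beliefs, the expert witness earns settlement 26 and no expert earns settlement 16.
strong-case: the expert witness nets 26 − 6 = 20; no expert nets 16. strong-case prefers the expert witness.
weak-case: the expert witness nets 26 − 8 = 18; no expert nets 16. weak-case would deviate to the expert witness.
weak-case has a profitable deviation, so the profile is not an equilibrium.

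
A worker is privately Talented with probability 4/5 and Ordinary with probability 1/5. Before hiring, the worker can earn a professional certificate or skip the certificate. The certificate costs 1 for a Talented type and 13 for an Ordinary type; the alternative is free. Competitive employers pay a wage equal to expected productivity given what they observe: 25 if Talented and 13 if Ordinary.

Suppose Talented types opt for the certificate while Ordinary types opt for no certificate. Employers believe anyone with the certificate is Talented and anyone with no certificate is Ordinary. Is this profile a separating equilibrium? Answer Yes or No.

Under these beliefs, the certificate earns wage 25 and no certificate earns wage 13.
Talented: the certificate nets 25 − 1 = 24; no certificate nets 13. Talented prefers the certificate.
Ordinary: the certificate nets 25 − 13 = 12; no certificate nets 13. Ordinary prefers no certificate.
Neither type deviates, so the separating profile is an equilibrium.

Yes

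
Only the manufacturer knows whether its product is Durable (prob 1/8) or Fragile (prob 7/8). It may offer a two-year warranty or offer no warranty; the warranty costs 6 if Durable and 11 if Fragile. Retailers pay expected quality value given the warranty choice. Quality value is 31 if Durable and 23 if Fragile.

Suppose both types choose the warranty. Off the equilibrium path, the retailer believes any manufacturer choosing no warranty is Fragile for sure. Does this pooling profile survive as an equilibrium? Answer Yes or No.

No

On path, the retailer holds the prior and pays 1/8·31 + 7/8·23 = 24. Off path (no warranty), believing Fragile, it pays 23.
Durable: the warranty nets 24 − 6 = 18; no warranty nets 23. Durable would deviate.
Fragile: the warranty nets 24 − 11 = 13; no warranty nets 23. Fragile would deviate.
A type deviates, so pooling fails.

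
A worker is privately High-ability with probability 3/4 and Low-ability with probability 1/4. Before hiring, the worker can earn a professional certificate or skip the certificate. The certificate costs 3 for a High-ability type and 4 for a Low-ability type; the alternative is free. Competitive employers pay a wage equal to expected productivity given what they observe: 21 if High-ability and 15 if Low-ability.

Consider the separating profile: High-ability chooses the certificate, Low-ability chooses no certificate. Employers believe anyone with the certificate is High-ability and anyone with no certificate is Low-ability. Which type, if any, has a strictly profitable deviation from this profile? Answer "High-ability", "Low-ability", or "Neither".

The certificate pays 21; no certificate pays 15.
High-ability: assigned the certificate, nets 21 − 3 = 18; deviating to no certificate nets 15.
Low-ability: assigned no certificate, nets 15; deviating to the certificate nets 21 − 4 = 17.
The Low-ability type gains 2 by deviating.

Low-ability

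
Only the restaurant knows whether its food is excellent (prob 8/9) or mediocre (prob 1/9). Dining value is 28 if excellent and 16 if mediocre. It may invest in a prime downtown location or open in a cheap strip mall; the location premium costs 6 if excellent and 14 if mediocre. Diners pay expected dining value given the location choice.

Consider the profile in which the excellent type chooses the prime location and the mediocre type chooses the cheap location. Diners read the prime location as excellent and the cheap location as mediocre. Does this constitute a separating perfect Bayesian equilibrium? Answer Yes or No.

Yes

Under these beliefs, the prime location earns price premium 28 and the cheap location earns price premium 16.
excellent: the prime location nets 28 − 6 = 22; the cheap location nets 16. excellent prefers the prime location.
mediocre: the prime location nets 28 − 14 = 14; the cheap location nets 16. mediocre prefers the cheap location.
Neither type deviates, so the separating profile is an equilibrium.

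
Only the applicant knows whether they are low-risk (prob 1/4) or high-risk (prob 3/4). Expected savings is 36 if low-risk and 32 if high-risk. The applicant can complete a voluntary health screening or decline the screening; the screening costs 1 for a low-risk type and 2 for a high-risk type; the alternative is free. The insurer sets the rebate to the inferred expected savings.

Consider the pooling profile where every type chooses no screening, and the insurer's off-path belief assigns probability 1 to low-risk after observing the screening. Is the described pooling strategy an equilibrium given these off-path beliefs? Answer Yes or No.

No

On path, the insurer holds the prior and pays 1/4·36 + 3/4·32 = 33. Off path (the screening), believing low-risk, it pays 36.
low-risk: no screening nets 33; the screening nets 36 − 1 = 35. low-risk would deviate.
high-risk: no screening nets 33; the screening nets 36 − 2 = 34. high-risk would deviate.
A type deviates, so pooling fails.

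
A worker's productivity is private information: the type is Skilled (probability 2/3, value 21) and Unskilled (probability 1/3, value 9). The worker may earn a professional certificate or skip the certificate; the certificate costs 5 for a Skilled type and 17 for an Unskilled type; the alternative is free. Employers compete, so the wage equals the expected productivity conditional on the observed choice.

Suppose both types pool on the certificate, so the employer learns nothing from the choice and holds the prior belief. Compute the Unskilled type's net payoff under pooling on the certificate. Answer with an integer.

Pooled wage = 2/3·21 + 1/3·9 = 17.
Unskilled pays cost 17 for the certificate, so net payoff = 17 − 17 = 0.

0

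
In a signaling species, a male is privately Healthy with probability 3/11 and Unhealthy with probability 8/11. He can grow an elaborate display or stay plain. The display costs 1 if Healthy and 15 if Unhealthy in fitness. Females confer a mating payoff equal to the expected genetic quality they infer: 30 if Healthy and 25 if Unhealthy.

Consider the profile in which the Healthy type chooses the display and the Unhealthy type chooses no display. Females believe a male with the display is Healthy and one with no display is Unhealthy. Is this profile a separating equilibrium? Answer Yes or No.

Under these beliefs, the display earns mating payoff 30 and no display earns mating payoff 25.
Healthy: the display nets 30 − 1 = 29; no display nets 25. Healthy prefers the display.
Unhealthy: the display nets 30 − 15 = 15; no display nets 25. Unhealthy prefers no display.
Neither type deviates, so the separating profile is an equilibrium.

Yes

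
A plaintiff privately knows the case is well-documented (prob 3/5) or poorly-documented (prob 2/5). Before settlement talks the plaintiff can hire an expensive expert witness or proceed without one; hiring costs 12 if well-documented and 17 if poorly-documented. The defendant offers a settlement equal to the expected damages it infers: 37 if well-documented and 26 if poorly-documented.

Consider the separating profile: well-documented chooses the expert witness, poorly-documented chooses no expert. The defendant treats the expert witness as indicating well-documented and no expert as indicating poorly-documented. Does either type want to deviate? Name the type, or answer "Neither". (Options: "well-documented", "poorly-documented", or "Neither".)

well-documented

The expert witness pays 37; no expert pays 26.
well-documented: assigned the expert witness, nets 37 − 12 = 25; deviating to no expert nets 26.
poorly-documented: assigned no expert, nets 26; deviating to the expert witness nets 37 − 17 = 20.
The well-documented type gains 1 by deviating.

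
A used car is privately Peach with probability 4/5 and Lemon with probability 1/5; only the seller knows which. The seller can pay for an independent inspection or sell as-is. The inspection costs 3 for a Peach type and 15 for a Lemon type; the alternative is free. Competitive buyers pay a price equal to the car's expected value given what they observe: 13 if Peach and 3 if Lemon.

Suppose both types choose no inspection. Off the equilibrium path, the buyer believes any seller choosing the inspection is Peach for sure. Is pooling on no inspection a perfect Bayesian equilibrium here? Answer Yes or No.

On path, the buyer holds the prior and pays 4/5·13 + 1/5·3 = 11. Off path (the inspection), believing Peach, it pays 13.
Peach: no inspection nets 11; the inspection nets 13 − 3 = 10. Peach stays.
Lemon: no inspection nets 11; the inspection nets 13 − 15 = -2. Lemon stays.
No type deviates, so pooling is sustained.

Yes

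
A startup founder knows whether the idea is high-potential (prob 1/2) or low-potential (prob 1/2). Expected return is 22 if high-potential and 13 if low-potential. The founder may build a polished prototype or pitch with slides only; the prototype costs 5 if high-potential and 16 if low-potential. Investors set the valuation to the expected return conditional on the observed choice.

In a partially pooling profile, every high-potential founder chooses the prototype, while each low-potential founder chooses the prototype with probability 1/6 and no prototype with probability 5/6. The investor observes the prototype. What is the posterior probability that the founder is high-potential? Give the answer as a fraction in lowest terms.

P(the prototype) = (1/2)·1 + (1/2)·(1/6) = 7/12.
By Bayes' rule, P(high-potential | the prototype) = (1/2) / (7/12) = 6/7.

6/7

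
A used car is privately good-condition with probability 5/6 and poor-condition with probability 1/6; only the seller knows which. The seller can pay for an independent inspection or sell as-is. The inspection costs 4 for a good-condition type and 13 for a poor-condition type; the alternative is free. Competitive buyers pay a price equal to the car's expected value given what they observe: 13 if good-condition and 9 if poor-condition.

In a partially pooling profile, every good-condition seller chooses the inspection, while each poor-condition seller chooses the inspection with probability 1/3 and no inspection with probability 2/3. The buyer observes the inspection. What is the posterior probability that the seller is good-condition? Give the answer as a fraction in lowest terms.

15/16

P(the inspection) = (5/6)·1 + (1/6)·(1/3) = 8/9.
By Bayes' rule, P(good-condition | the inspection) = (5/6) / (8/9) = 15/16.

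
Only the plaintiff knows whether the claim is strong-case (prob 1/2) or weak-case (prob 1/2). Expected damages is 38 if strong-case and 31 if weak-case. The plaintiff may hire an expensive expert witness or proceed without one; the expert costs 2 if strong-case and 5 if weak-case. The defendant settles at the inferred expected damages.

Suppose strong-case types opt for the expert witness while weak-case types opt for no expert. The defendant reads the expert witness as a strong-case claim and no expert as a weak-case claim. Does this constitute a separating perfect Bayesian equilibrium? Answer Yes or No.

Under these beliefs, the expert witness earns settlement 38 and no expert earns settlement 31.
strong-case: the expert witness nets 38 − 2 = 36; no expert nets 31. strong-case prefers the expert witness.
weak-case: the expert witness nets 38 − 5 = 33; no expert nets 31. weak-case would deviate to the expert witness.
weak-case has a profitable deviation, so the profile is not an equilibrium.

No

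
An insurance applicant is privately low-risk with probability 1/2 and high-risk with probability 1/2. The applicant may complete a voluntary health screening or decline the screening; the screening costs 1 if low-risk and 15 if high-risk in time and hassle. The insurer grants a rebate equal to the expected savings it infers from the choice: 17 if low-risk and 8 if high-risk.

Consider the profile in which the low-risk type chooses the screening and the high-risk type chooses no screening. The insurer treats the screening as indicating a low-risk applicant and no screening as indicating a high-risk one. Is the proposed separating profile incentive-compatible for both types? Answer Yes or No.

Under these beliefs, the screening earns rebate 17 and no screening earns rebate 8.
low-risk: the screening nets 17 − 1 = 16; no screening nets 8. low-risk prefers the screening.
high-risk: the screening nets 17 − 15 = 2; no screening nets 8. high-risk prefers no screening.
Neither type deviates, so the separating profile is an equilibrium.

Yes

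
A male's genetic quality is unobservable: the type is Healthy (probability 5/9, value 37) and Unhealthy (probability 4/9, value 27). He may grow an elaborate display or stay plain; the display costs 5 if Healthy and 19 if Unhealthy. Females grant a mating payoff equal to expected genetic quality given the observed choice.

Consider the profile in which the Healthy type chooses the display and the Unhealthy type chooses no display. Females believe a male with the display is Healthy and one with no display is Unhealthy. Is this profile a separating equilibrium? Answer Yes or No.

Under these beliefs, the display earns mating payoff 37 and no display earns mating payoff 27.
Healthy: the display nets 37 − 5 = 32; no display nets 27. Healthy prefers the display.
Unhealthy: the display nets 37 − 19 = 18; no display nets 27. Unhealthy prefers no display.
Neither type deviates, so the separating profile is an equilibrium.

Yes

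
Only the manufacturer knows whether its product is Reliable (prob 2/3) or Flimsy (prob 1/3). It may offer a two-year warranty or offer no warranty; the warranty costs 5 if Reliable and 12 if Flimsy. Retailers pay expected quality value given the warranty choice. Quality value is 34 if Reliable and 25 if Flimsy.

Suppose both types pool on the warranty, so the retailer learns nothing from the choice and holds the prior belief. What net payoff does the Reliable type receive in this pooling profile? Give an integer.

Pooled price = 2/3·34 + 1/3·25 = 31.
Reliable pays cost 5 for the warranty, so net payoff = 31 − 5 = 26.

26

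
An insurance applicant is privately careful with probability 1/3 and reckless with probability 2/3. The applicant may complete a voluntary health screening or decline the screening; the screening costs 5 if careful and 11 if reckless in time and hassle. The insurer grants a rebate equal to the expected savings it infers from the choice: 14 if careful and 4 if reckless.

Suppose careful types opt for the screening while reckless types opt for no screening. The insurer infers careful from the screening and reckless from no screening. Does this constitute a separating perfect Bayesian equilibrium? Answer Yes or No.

Under these beliefs, the screening earns rebate 14 and no screening earns rebate 4.
careful: the screening nets 14 − 5 = 9; no screening nets 4. careful prefers the screening.
reckless: the screening nets 14 − 11 = 3; no screening nets 4. reckless prefers no screening.
Neither type deviates, so the separating profile is an equilibrium.

Yes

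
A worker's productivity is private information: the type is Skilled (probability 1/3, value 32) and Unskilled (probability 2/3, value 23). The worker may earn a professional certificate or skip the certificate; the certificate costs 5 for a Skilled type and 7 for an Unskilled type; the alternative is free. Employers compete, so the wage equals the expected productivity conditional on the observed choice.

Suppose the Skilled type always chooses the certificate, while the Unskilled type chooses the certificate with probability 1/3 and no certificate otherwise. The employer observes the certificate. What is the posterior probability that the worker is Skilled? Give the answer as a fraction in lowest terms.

P(the certificate) = (1/3)·1 + (2/3)·(1/3) = 5/9.
By Bayes' rule, P(Skilled | the certificate) = (1/3) / (5/9) = 3/5.

3/5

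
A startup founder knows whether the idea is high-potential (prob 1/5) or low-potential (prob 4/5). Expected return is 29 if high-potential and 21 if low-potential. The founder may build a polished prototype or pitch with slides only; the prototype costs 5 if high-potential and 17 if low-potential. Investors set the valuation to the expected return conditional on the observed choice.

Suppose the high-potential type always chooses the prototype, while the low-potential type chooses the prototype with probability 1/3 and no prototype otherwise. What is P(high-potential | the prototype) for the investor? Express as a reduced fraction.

P(the prototype) = (1/5)·1 + (4/5)·(1/3) = 7/15.
By Bayes' rule, P(high-potential | the prototype) = (1/5) / (7/15) = 3/7.

3/7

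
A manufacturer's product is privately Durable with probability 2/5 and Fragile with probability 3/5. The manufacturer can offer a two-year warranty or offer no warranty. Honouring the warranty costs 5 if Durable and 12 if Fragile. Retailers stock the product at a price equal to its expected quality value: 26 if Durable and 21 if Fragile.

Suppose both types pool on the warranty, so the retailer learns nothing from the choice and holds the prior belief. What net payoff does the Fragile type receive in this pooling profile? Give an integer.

11

Pooled price = 2/5·26 + 3/5·21 = 23.
Fragile pays cost 12 for the warranty, so net payoff = 23 − 12 = 11.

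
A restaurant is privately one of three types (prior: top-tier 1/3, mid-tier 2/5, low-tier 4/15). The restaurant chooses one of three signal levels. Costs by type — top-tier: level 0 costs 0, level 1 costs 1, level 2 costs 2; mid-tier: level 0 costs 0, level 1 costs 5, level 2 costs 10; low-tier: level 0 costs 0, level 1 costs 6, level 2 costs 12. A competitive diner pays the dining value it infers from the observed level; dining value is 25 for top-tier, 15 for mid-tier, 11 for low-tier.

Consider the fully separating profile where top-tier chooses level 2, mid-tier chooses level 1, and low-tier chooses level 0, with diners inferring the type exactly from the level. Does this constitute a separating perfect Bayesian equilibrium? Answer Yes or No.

No

Separating price premiums: level 2 → 25, level 1 → 15, level 0 → 11.
top-tier (assigned level 2): level 0: 11 − 0 = 11; level 1: 15 − 1 = 14; level 2: 25 − 2 = 23. top-tier stays.
mid-tier (assigned level 1): level 0: 11 − 0 = 11; level 1: 15 − 5 = 10; level 2: 25 − 10 = 15. mid-tier prefers level 2.
low-tier (assigned level 0): level 0: 11 − 0 = 11; level 1: 15 − 6 = 9; level 2: 25 − 12 = 13. low-tier prefers level 2.
At least one type deviates; the separating profile fails.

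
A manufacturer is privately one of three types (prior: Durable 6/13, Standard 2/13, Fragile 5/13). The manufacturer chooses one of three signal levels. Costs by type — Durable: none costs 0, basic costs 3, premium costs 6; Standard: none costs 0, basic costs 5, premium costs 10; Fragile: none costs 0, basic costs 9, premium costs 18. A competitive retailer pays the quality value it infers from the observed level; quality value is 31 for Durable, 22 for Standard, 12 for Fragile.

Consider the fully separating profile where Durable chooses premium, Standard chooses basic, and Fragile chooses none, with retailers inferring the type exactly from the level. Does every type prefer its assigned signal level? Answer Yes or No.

No

Separating prices: premium → 31, basic → 22, none → 12.
Durable (assigned premium): none: 12 − 0 = 12; basic: 22 − 3 = 19; premium: 31 − 6 = 25. Durable stays.
Standard (assigned basic): none: 12 − 0 = 12; basic: 22 − 5 = 17; premium: 31 − 10 = 21. Standard prefers premium.
Fragile (assigned none): none: 12 − 0 = 12; basic: 22 − 9 = 13; premium: 31 − 18 = 13. Fragile prefers basic.
At least one type deviates; the separating profile fails.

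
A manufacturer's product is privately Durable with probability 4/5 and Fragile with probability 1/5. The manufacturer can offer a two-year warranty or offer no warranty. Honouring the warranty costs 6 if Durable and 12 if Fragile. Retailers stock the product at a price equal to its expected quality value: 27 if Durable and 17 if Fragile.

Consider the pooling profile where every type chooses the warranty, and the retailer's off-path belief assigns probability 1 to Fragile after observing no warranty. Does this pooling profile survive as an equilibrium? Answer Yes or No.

On path, the retailer holds the prior and pays 4/5·27 + 1/5·17 = 25. Off path (no warranty), believing Fragile, it pays 17.
Durable: the warranty nets 25 − 6 = 19; no warranty nets 17. Durable stays.
Fragile: the warranty nets 25 − 12 = 13; no warranty nets 17. Fragile would deviate.
A type deviates, so pooling fails.

No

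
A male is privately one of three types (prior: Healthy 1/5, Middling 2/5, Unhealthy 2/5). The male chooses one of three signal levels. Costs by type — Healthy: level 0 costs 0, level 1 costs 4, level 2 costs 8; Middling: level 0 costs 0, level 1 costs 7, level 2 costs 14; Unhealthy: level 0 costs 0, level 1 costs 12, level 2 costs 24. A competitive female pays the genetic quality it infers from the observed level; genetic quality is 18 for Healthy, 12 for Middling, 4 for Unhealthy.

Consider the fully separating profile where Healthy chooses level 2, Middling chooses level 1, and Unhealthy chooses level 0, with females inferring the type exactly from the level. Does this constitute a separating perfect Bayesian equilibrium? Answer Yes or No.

Yes

Separating mating payoffs: level 2 → 18, level 1 → 12, level 0 → 4.
Healthy (assigned level 2): level 0: 4 − 0 = 4; level 1: 12 − 4 = 8; level 2: 18 − 8 = 10. Healthy stays.
Middling (assigned level 1): level 0: 4 − 0 = 4; level 1: 12 − 7 = 5; level 2: 18 − 14 = 4. Middling stays.
Unhealthy (assigned level 0): level 0: 4 − 0 = 4; level 1: 12 − 12 = 0; level 2: 18 − 24 = -6. Unhealthy stays.
Every type prefers its assigned level; separation holds.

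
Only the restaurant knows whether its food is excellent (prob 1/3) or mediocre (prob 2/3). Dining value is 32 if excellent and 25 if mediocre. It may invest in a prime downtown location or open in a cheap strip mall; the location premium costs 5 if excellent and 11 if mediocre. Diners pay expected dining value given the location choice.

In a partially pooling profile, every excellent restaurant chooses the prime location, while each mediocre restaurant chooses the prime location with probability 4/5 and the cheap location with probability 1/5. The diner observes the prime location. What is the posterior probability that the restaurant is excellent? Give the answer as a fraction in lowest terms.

5/13

P(the prime location) = (1/3)·1 + (2/3)·(4/5) = 13/15.
By Bayes' rule, P(excellent | the prime location) = (1/3) / (13/15) = 5/13.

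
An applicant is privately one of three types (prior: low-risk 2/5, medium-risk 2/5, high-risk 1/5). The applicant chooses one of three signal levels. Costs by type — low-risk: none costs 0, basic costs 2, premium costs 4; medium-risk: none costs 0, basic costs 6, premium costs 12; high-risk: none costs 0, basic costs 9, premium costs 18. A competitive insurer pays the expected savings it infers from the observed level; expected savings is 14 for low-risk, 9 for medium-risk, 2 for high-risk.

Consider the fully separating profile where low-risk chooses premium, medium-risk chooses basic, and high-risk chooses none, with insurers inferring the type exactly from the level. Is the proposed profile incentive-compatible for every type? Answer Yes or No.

Yes

Separating rebates: premium → 14, basic → 9, none → 2.
low-risk (assigned premium): none: 2 − 0 = 2; basic: 9 − 2 = 7; premium: 14 − 4 = 10. low-risk stays.
medium-risk (assigned basic): none: 2 − 0 = 2; basic: 9 − 6 = 3; premium: 14 − 12 = 2. medium-risk stays.
high-risk (assigned none): none: 2 − 0 = 2; basic: 9 − 9 = 0; premium: 14 − 18 = -4. high-risk stays.
Every type prefers its assigned level; separation holds.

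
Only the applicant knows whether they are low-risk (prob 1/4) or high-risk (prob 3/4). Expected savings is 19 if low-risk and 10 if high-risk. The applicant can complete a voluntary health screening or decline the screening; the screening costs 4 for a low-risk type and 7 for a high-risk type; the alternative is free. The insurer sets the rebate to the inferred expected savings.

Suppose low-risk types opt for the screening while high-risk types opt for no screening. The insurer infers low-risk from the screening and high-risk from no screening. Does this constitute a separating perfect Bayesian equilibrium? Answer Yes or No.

No

Under these beliefs, the screening earns rebate 19 and no screening earns rebate 10.
low-risk: the screening nets 19 − 4 = 15; no screening nets 10. low-risk prefers the screening.
high-risk: the screening nets 19 − 7 = 12; no screening nets 10. high-risk would deviate to the screening.
high-risk has a profitable deviation, so the profile is not an equilibrium.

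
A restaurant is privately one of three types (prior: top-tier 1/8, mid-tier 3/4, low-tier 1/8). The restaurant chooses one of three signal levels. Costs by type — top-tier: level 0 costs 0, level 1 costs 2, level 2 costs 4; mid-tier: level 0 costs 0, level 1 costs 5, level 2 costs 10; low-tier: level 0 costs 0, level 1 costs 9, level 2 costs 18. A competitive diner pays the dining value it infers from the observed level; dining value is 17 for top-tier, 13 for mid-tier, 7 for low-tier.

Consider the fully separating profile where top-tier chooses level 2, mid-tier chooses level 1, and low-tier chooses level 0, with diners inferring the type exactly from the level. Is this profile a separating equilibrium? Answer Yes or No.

Separating price premiums: level 2 → 17, level 1 → 13, level 0 → 7.
top-tier (assigned level 2): level 0: 7 − 0 = 7; level 1: 13 − 2 = 11; level 2: 17 − 4 = 13. top-tier stays.
mid-tier (assigned level 1): level 0: 7 − 0 = 7; level 1: 13 − 5 = 8; level 2: 17 − 10 = 7. mid-tier stays.
low-tier (assigned level 0): level 0: 7 − 0 = 7; level 1: 13 − 9 = 4; level 2: 17 − 18 = -1. low-tier stays.
Every type prefers its assigned level; separation holds.

Yes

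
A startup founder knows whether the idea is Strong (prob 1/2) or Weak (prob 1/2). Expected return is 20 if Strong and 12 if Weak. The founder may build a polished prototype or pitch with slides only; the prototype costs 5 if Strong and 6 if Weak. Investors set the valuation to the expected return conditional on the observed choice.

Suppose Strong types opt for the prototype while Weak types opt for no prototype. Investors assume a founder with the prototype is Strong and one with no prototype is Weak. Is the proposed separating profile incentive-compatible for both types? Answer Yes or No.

Under these beliefs, the prototype earns valuation 20 and no prototype earns valuation 12.
Strong: the prototype nets 20 − 5 = 15; no prototype nets 12. Strong prefers the prototype.
Weak: the prototype nets 20 − 6 = 14; no prototype nets 12. Weak would deviate to the prototype.
Weak has a profitable deviation, so the profile is not an equilibrium.

No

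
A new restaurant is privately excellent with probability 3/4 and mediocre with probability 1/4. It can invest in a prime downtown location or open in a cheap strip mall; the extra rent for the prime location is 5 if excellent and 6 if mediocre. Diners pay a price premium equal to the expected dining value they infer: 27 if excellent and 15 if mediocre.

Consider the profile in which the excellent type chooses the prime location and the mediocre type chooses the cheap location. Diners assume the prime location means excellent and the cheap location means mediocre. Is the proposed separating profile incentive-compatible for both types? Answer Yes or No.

No

Under these beliefs, the prime location earns price premium 27 and the cheap location earns price premium 15.
excellent: the prime location nets 27 − 5 = 22; the cheap location nets 15. excellent prefers the prime location.
mediocre: the prime location nets 27 − 6 = 21; the cheap location nets 15. mediocre would deviate to the prime location.
mediocre has a profitable deviation, so the profile is not an equilibrium.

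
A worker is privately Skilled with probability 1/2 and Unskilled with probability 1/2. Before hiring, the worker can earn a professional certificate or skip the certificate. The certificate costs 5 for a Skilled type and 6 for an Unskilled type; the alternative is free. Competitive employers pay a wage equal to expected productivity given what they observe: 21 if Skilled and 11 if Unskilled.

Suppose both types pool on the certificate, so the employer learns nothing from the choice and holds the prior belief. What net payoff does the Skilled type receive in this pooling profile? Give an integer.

11

Pooled wage = 1/2·21 + 1/2·11 = 16.
Skilled pays cost 5 for the certificate, so net payoff = 16 − 5 = 11.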